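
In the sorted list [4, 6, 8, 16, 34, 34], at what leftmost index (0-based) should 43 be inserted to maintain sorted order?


List is sorted: [4, 6, 8, 16, 34, 34]
We need the leftmost position where 43 can be inserted, i.e. the first index whose element is >= 43 (or the end of the list if none is).
Binary search with low=0, high=6 (0-based indices):
  low=0, high=6, mid=3: a[3]=16 < 43, so low = 4
  low=4, high=6, mid=5: a[5]=34 < 43, so low = 6
Now low = high = 6, so the insertion index is 6.
Final answer: 6


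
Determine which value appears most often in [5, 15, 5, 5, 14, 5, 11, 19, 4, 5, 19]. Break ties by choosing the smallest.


Count the frequency of each value:
  4 appears 1 time(s)
  5 appears 5 time(s)
  11 appears 1 time(s)
  14 appears 1 time(s)
  15 appears 1 time(s)
  19 appears 2 time(s)
Maximum frequency is 5.
Only 5 reaches that frequency, so it is the mode.
Final answer: 5


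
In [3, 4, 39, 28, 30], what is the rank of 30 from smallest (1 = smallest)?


Sort ascending: [3, 4, 28, 30, 39]
Find 30 in the sorted list.
30 is at position 4 (1-indexed).
Final answer: 4


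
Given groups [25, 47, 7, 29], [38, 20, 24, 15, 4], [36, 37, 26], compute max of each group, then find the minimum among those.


Find max of each group:
  Group 1: [25, 47, 7, 29] -> max = 47
  Group 2: [38, 20, 24, 15, 4] -> max = 38
  Group 3: [36, 37, 26] -> max = 37
Maxes: [47, 38, 37]
Minimum of maxes = 37
Final answer: 37


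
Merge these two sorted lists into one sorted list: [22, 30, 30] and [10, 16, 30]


List A: [22, 30, 30]
List B: [10, 16, 30]
Repeatedly compare the front elements and take the smaller:
  22 vs 10 -> take 10
  22 vs 16 -> take 16
  22 vs 30 -> take 22
  30 vs 30 -> take 30
  30 vs 30 -> take 30
  A is exhausted; append the rest of B: [30]
Final answer: [10, 16, 22, 30, 30, 30]


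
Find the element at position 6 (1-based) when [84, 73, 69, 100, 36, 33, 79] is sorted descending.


Sort descending: [100, 84, 79, 73, 69, 36, 33]
The 6th element (1-indexed) is at index 5.
Value = 36
Final answer: 36


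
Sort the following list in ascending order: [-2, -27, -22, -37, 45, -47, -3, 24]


Original list: [-2, -27, -22, -37, 45, -47, -3, 24]
Repeatedly take the smallest remaining element:
  Remaining [-2, -27, -22, -37, 45, -47, -3, 24] -> smallest is -47
  Remaining [-2, -27, -22, -37, 45, -3, 24] -> smallest is -37
  Remaining [-2, -27, -22, 45, -3, 24] -> smallest is -27
  Remaining [-2, -22, 45, -3, 24] -> smallest is -22
  Remaining [-2, 45, -3, 24] -> smallest is -3
  Remaining [-2, 45, 24] -> smallest is -2
  Remaining [45, 24] -> smallest is 24
  Remaining [45] -> smallest is 45
Collecting the picks in order gives the sorted list.
Final answer: [-47, -37, -27, -22, -3, -2, 24, 45]


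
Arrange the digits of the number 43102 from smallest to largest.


The number 43102 has digits: 4, 3, 1, 0, 2
Sorted: 0, 1, 2, 3, 4
Joining the sorted digits gives the result.
Final answer: 01234


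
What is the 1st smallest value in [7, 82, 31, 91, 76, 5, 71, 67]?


Sort ascending: [5, 7, 31, 67, 71, 76, 82, 91]
The 1st element (1-indexed) is at index 0.
Value = 5
Final answer: 5


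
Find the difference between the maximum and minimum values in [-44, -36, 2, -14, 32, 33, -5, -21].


Maximum value: 33
Minimum value: -44
Range = 33 - (-44) = 77
Final answer: 77


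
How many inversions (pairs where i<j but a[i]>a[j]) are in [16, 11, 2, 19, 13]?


For each element, count the later elements that are smaller than it:
  16 (index 0): smaller elements after it = [11, 2, 13] -> 3
  11 (index 1): smaller elements after it = [2] -> 1
  2 (index 2): smaller elements after it = [] -> 0
  19 (index 3): smaller elements after it = [13] -> 1
Total inversions = 3 + 1 + 0 + 1 = 5
Final answer: 5


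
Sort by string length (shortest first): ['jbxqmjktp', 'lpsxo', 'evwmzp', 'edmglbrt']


Compute lengths:
  'jbxqmjktp' has length 9
  'lpsxo' has length 5
  'evwmzp' has length 6
  'edmglbrt' has length 8
Lengths in increasing order: 5 < 6 < 8 < 9
Listing the words in that order gives the answer.
Final answer: ['lpsxo', 'evwmzp', 'edmglbrt', 'jbxqmjktp']


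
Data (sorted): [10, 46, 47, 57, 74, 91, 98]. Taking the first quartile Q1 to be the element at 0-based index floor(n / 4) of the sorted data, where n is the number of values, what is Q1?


The list has n = 7 elements.
Q1 index = floor(7 / 4) = floor(1.75) = 1
Counting from index 0 in the sorted data, the element at index 1 is 46.
Final answer: 46


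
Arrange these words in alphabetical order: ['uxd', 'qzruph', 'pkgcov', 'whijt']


Compare strings character by character (the first differing letter decides):
  'pkgcov' < 'qzruph' since 'p' < 'q' at position 1
  'qzruph' < 'uxd' since 'q' < 'u' at position 1
  'uxd' < 'whijt' since 'u' < 'w' at position 1
Chaining these comparisons gives the alphabetical order.
Final answer: ['pkgcov', 'qzruph', 'uxd', 'whijt']


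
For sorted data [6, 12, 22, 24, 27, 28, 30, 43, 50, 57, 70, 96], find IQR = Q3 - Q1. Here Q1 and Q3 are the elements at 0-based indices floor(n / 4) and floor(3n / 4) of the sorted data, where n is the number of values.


The data has n = 12 elements.
Q1 index = floor(12 / 4) = floor(3) = 3; Q3 index = floor(3 * 12 / 4) = floor(9) = 9
Q1 = element at index 3 = 24
Q3 = element at index 9 = 57
IQR = 57 - 24 = 33
Final answer: 33


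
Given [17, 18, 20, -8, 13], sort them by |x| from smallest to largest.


Compute absolute values:
  |17| = 17
  |18| = 18
  |20| = 20
  |-8| = 8
  |13| = 13
Absolute values in increasing order: 8 < 13 < 17 < 18 < 20
Listing the original numbers in that order gives the answer.
Final answer: [-8, 13, 17, 18, 20]


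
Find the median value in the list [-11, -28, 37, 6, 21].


First, sort the list: [-28, -11, 6, 21, 37]
The list has 5 elements (odd count).
The middle index is 2 (0-based), and the element there is 6.
Final answer: 6


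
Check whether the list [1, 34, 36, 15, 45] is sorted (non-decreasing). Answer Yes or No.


Check consecutive pairs:
  1 <= 34? True
  34 <= 36? True
  36 <= 15? False
  15 <= 45? True
1 consecutive pair(s) are out of order, so the list is not sorted.
Final answer: No


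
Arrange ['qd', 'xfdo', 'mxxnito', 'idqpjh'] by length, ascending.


Compute lengths:
  'qd' has length 2
  'xfdo' has length 4
  'mxxnito' has length 7
  'idqpjh' has length 6
Lengths in increasing order: 2 < 4 < 6 < 7
Listing the words in that order gives the answer.
Final answer: ['qd', 'xfdo', 'idqpjh', 'mxxnito']


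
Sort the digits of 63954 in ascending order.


The number 63954 has digits: 6, 3, 9, 5, 4
Sorted: 3, 4, 5, 6, 9
Joining the sorted digits gives the result.
Final answer: 34569


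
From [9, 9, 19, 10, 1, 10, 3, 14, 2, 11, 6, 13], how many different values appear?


List all unique values:
Distinct values: [1, 2, 3, 6, 9, 10, 11, 13, 14, 19]
Count = 10
Final answer: 10


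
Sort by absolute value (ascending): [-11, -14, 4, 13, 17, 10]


Compute absolute values:
  |-11| = 11
  |-14| = 14
  |4| = 4
  |13| = 13
  |17| = 17
  |10| = 10
Absolute values in increasing order: 4 < 10 < 11 < 13 < 14 < 17
Listing the original numbers in that order gives the answer.
Final answer: [4, 10, -11, 13, -14, 17]


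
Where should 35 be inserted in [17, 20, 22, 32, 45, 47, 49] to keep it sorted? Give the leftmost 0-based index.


List is sorted: [17, 20, 22, 32, 45, 47, 49]
We need the leftmost position where 35 can be inserted, i.e. the first index whose element is >= 35 (or the end of the list if none is).
Binary search with low=0, high=7 (0-based indices):
  low=0, high=7, mid=3: a[3]=32 < 35, so low = 4
  low=4, high=7, mid=5: a[5]=47 >= 35, so high = 5
  low=4, high=5, mid=4: a[4]=45 >= 35, so high = 4
Now low = high = 4, so the insertion index is 4.
Final answer: 4


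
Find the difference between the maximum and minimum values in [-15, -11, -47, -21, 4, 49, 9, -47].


Maximum value: 49
Minimum value: -47
Range = 49 - (-47) = 96
Final answer: 96


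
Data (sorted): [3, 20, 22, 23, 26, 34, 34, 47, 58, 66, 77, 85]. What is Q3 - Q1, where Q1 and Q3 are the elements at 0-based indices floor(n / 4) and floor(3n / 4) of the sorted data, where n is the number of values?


The data has n = 12 elements.
Q1 index = floor(12 / 4) = floor(3) = 3; Q3 index = floor(3 * 12 / 4) = floor(9) = 9
Q1 = element at index 3 = 23
Q3 = element at index 9 = 66
IQR = 66 - 23 = 43
Final answer: 43


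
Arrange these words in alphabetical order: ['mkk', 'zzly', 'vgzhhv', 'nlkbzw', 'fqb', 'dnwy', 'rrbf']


Compare strings character by character (the first differing letter decides):
  'dnwy' < 'fqb' since 'd' < 'f' at position 1
  'fqb' < 'mkk' since 'f' < 'm' at position 1
  'mkk' < 'nlkbzw' since 'm' < 'n' at position 1
  'nlkbzw' < 'rrbf' since 'n' < 'r' at position 1
  'rrbf' < 'vgzhhv' since 'r' < 'v' at position 1
  'vgzhhv' < 'zzly' since 'v' < 'z' at position 1
Chaining these comparisons gives the alphabetical order.
Final answer: ['dnwy', 'fqb', 'mkk', 'nlkbzw', 'rrbf', 'vgzhhv', 'zzly']


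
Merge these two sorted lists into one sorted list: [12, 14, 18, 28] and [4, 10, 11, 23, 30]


List A: [12, 14, 18, 28]
List B: [4, 10, 11, 23, 30]
Repeatedly compare the front elements and take the smaller:
  12 vs 4 -> take 4
  12 vs 10 -> take 10
  12 vs 11 -> take 11
  12 vs 23 -> take 12
  14 vs 23 -> take 14
  18 vs 23 -> take 18
  28 vs 23 -> take 23
  28 vs 30 -> take 28
  A is exhausted; append the rest of B: [30]
Final answer: [4, 10, 11, 12, 14, 18, 23, 28, 30]


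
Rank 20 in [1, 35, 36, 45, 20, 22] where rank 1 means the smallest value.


Sort ascending: [1, 20, 22, 35, 36, 45]
Find 20 in the sorted list.
20 is at position 2 (1-indexed).
Final answer: 2


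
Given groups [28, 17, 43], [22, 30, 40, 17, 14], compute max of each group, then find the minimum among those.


Find max of each group:
  Group 1: [28, 17, 43] -> max = 43
  Group 2: [22, 30, 40, 17, 14] -> max = 40
Maxes: [43, 40]
Minimum of maxes = 40
Final answer: 40


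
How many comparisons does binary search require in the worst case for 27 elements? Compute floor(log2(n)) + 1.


Binary search halves the search space each step.
Maximum comparisons = floor(log2(27)) + 1
log2(27) = 4.7549
floor(log2(27)) = 4, so 4 + 1 = 5
Final answer: 5


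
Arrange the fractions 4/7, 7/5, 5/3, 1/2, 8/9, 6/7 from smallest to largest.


Convert to decimal for comparison:
  4/7 = 0.5714
  7/5 = 1.4
  5/3 = 1.6667
  1/2 = 0.5
  8/9 = 0.8889
  6/7 = 0.8571
Decimals in increasing order: 0.5 < 0.5714 < 0.8571 < 0.8889 < 1.4 < 1.6667
Writing each back as its fraction gives the sorted order.
Final answer: 1/2, 4/7, 6/7, 8/9, 7/5, 5/3


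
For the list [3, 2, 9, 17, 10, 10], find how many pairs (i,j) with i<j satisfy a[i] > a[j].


For each element, count the later elements that are smaller than it:
  3 (index 0): smaller elements after it = [2] -> 1
  2 (index 1): smaller elements after it = [] -> 0
  9 (index 2): smaller elements after it = [] -> 0
  17 (index 3): smaller elements after it = [10, 10] -> 2
  10 (index 4): smaller elements after it = [] -> 0
Total inversions = 1 + 0 + 0 + 2 + 0 = 3
Final answer: 3


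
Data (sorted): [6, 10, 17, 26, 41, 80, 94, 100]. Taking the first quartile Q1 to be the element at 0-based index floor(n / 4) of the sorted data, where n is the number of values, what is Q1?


The list has n = 8 elements.
Q1 index = floor(8 / 4) = floor(2) = 2
Counting from index 0 in the sorted data, the element at index 2 is 17.
Final answer: 17


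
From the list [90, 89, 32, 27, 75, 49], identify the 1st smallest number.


Sort ascending: [27, 32, 49, 75, 89, 90]
The 1st element (1-indexed) is at index 0.
Value = 27
Final answer: 27


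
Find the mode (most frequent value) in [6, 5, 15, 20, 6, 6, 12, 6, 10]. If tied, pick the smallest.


Count the frequency of each value:
  5 appears 1 time(s)
  6 appears 4 time(s)
  10 appears 1 time(s)
  12 appears 1 time(s)
  15 appears 1 time(s)
  20 appears 1 time(s)
Maximum frequency is 4.
Only 6 reaches that frequency, so it is the mode.
Final answer: 6


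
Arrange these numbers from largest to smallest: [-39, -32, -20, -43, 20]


Original list: [-39, -32, -20, -43, 20]
Repeatedly take the largest remaining element:
  Remaining [-39, -32, -20, -43, 20] -> largest is 20
  Remaining [-39, -32, -20, -43] -> largest is -20
  Remaining [-39, -32, -43] -> largest is -32
  Remaining [-39, -43] -> largest is -39
  Remaining [-43] -> largest is -43
Collecting the picks in order gives the descending list.
Final answer: [20, -20, -32, -39, -43]


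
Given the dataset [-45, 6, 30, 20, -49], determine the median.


First, sort the list: [-49, -45, 6, 20, 30]
The list has 5 elements (odd count).
The middle index is 2 (0-based), and the element there is 6.
Final answer: 6


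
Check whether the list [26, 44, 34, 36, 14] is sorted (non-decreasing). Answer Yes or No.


Check consecutive pairs:
  26 <= 44? True
  44 <= 34? False
  34 <= 36? True
  36 <= 14? False
2 consecutive pair(s) are out of order, so the list is not sorted.
Final answer: No


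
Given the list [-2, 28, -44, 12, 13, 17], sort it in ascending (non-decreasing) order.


Original list: [-2, 28, -44, 12, 13, 17]
Repeatedly take the smallest remaining element:
  Remaining [-2, 28, -44, 12, 13, 17] -> smallest is -44
  Remaining [-2, 28, 12, 13, 17] -> smallest is -2
  Remaining [28, 12, 13, 17] -> smallest is 12
  Remaining [28, 13, 17] -> smallest is 13
  Remaining [28, 17] -> smallest is 17
  Remaining [28] -> smallest is 28
Collecting the picks in order gives the sorted list.
Final answer: [-44, -2, 12, 13, 17, 28]


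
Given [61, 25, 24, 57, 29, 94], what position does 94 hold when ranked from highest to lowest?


Sort descending: [94, 61, 57, 29, 25, 24]
Find 94 in the sorted list.
94 is at position 1.
Final answer: 1


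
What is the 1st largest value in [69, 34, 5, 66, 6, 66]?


Sort descending: [69, 66, 66, 34, 6, 5]
The 1st element (1-indexed) is at index 0.
Value = 69
Final answer: 69


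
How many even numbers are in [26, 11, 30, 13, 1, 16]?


Check each element:
  26 is even
  11 is odd
  30 is even
  13 is odd
  1 is odd
  16 is even
Evens: [26, 30, 16]
Count of evens = 3
Final answer: 3


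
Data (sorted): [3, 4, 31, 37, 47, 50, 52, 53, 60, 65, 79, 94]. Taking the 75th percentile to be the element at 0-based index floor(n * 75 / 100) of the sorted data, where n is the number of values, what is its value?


The dataset has n = 12 elements.
Index = floor(12 * 75 / 100) = floor(900 / 100) = floor(9) = 9
Counting from index 0 in the sorted data, the element at index 9 is 65.
Final answer: 65


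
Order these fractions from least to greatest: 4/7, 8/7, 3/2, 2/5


Convert to decimal for comparison:
  4/7 = 0.5714
  8/7 = 1.1429
  3/2 = 1.5
  2/5 = 0.4
Decimals in increasing order: 0.4 < 0.5714 < 1.1429 < 1.5
Writing each back as its fraction gives the sorted order.
Final answer: 2/5, 4/7, 8/7, 3/2


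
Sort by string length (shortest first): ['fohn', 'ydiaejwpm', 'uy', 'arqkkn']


Compute lengths:
  'fohn' has length 4
  'ydiaejwpm' has length 9
  'uy' has length 2
  'arqkkn' has length 6
Lengths in increasing order: 2 < 4 < 6 < 9
Listing the words in that order gives the answer.
Final answer: ['uy', 'fohn', 'arqkkn', 'ydiaejwpm']


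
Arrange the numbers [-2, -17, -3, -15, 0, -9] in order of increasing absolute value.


Compute absolute values:
  |-2| = 2
  |-17| = 17
  |-3| = 3
  |-15| = 15
  |0| = 0
  |-9| = 9
Absolute values in increasing order: 0 < 2 < 3 < 9 < 15 < 17
Listing the original numbers in that order gives the answer.
Final answer: [0, -2, -3, -9, -15, -17]


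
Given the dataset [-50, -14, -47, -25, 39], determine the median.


First, sort the list: [-50, -47, -25, -14, 39]
The list has 5 elements (odd count).
The middle index is 2 (0-based), and the element there is -25.
Final answer: -25


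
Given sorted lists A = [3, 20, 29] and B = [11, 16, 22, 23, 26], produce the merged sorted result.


List A: [3, 20, 29]
List B: [11, 16, 22, 23, 26]
Repeatedly compare the front elements and take the smaller:
  3 vs 11 -> take 3
  20 vs 11 -> take 11
  20 vs 16 -> take 16
  20 vs 22 -> take 20
  29 vs 22 -> take 22
  29 vs 23 -> take 23
  29 vs 26 -> take 26
  B is exhausted; append the rest of A: [29]
Final answer: [3, 11, 16, 20, 22, 23, 26, 29]


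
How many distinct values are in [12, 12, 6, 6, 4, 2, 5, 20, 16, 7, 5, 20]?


List all unique values:
Distinct values: [2, 4, 5, 6, 7, 12, 16, 20]
Count = 8
Final answer: 8


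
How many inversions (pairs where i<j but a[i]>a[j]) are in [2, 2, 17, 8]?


For each element, count the later elements that are smaller than it:
  2 (index 0): smaller elements after it = [] -> 0
  2 (index 1): smaller elements after it = [] -> 0
  17 (index 2): smaller elements after it = [8] -> 1
Total inversions = 0 + 0 + 1 = 1
Final answer: 1


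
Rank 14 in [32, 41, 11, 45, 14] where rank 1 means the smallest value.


Sort ascending: [11, 14, 32, 41, 45]
Find 14 in the sorted list.
14 is at position 2 (1-indexed).
Final answer: 2


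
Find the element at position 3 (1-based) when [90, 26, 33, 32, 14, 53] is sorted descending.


Sort descending: [90, 53, 33, 32, 26, 14]
The 3rd element (1-indexed) is at index 2.
Value = 33
Final answer: 33


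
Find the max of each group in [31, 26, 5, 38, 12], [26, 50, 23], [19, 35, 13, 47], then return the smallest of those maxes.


Find max of each group:
  Group 1: [31, 26, 5, 38, 12] -> max = 38
  Group 2: [26, 50, 23] -> max = 50
  Group 3: [19, 35, 13, 47] -> max = 47
Maxes: [38, 50, 47]
Minimum of maxes = 38
Final answer: 38


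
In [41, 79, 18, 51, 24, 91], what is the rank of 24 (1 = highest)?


Sort descending: [91, 79, 51, 41, 24, 18]
Find 24 in the sorted list.
24 is at position 5.
Final answer: 5


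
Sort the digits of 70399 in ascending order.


The number 70399 has digits: 7, 0, 3, 9, 9
Sorted: 0, 3, 7, 9, 9
Joining the sorted digits gives the result.
Final answer: 03799


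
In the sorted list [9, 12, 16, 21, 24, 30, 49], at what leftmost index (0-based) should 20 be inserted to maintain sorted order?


List is sorted: [9, 12, 16, 21, 24, 30, 49]
We need the leftmost position where 20 can be inserted, i.e. the first index whose element is >= 20 (or the end of the list if none is).
Binary search with low=0, high=7 (0-based indices):
  low=0, high=7, mid=3: a[3]=21 >= 20, so high = 3
  low=0, high=3, mid=1: a[1]=12 < 20, so low = 2
  low=2, high=3, mid=2: a[2]=16 < 20, so low = 3
Now low = high = 3, so the insertion index is 3.
Final answer: 3


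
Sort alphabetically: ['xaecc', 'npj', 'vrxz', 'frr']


Compare strings character by character (the first differing letter decides):
  'frr' < 'npj' since 'f' < 'n' at position 1
  'npj' < 'vrxz' since 'n' < 'v' at position 1
  'vrxz' < 'xaecc' since 'v' < 'x' at position 1
Chaining these comparisons gives the alphabetical order.
Final answer: ['frr', 'npj', 'vrxz', 'xaecc']


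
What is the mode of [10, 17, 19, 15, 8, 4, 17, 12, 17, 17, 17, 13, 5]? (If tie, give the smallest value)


Count the frequency of each value:
  4 appears 1 time(s)
  5 appears 1 time(s)
  8 appears 1 time(s)
  10 appears 1 time(s)
  12 appears 1 time(s)
  13 appears 1 time(s)
  15 appears 1 time(s)
  17 appears 5 time(s)
  19 appears 1 time(s)
Maximum frequency is 5.
Only 17 reaches that frequency, so it is the mode.
Final answer: 17


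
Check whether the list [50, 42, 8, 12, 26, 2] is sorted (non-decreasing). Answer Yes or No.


Check consecutive pairs:
  50 <= 42? False
  42 <= 8? False
  8 <= 12? True
  12 <= 26? True
  26 <= 2? False
3 consecutive pair(s) are out of order, so the list is not sorted.
Final answer: No


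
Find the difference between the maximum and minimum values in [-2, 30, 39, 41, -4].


Maximum value: 41
Minimum value: -4
Range = 41 - (-4) = 45
Final answer: 45


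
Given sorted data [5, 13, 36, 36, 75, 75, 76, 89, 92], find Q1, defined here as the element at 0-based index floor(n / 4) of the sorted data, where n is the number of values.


The list has n = 9 elements.
Q1 index = floor(9 / 4) = floor(2.25) = 2
Counting from index 0 in the sorted data, the element at index 2 is 36.
Final answer: 36


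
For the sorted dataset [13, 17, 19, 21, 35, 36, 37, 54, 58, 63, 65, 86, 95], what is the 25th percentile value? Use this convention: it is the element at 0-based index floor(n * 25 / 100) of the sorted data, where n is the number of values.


The dataset has n = 13 elements.
Index = floor(13 * 25 / 100) = floor(325 / 100) = floor(3.25) = 3
Counting from index 0 in the sorted data, the element at index 3 is 21.
Final answer: 21


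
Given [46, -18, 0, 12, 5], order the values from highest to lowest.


Original list: [46, -18, 0, 12, 5]
Repeatedly take the largest remaining element:
  Remaining [46, -18, 0, 12, 5] -> largest is 46
  Remaining [-18, 0, 12, 5] -> largest is 12
  Remaining [-18, 0, 5] -> largest is 5
  Remaining [-18, 0] -> largest is 0
  Remaining [-18] -> largest is -18
Collecting the picks in order gives the descending list.
Final answer: [46, 12, 5, 0, -18]


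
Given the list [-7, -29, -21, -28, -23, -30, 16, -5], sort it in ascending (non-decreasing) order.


Original list: [-7, -29, -21, -28, -23, -30, 16, -5]
Repeatedly take the smallest remaining element:
  Remaining [-7, -29, -21, -28, -23, -30, 16, -5] -> smallest is -30
  Remaining [-7, -29, -21, -28, -23, 16, -5] -> smallest is -29
  Remaining [-7, -21, -28, -23, 16, -5] -> smallest is -28
  Remaining [-7, -21, -23, 16, -5] -> smallest is -23
  Remaining [-7, -21, 16, -5] -> smallest is -21
  Remaining [-7, 16, -5] -> smallest is -7
  Remaining [16, -5] -> smallest is -5
  Remaining [16] -> smallest is 16
Collecting the picks in order gives the sorted list.
Final answer: [-30, -29, -28, -23, -21, -7, -5, 16]


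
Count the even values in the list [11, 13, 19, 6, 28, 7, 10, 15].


Check each element:
  11 is odd
  13 is odd
  19 is odd
  6 is even
  28 is even
  7 is odd
  10 is even
  15 is odd
Evens: [6, 28, 10]
Count of evens = 3
Final answer: 3


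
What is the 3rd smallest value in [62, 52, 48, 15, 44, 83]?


Sort ascending: [15, 44, 48, 52, 62, 83]
The 3rd element (1-indexed) is at index 2.
Value = 48
Final answer: 48


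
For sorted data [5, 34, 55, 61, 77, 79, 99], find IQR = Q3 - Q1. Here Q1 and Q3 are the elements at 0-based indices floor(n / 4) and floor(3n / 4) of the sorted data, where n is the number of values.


The data has n = 7 elements.
Q1 index = floor(7 / 4) = floor(1.75) = 1; Q3 index = floor(3 * 7 / 4) = floor(5.25) = 5
Q1 = element at index 1 = 34
Q3 = element at index 5 = 79
IQR = 79 - 34 = 45
Final answer: 45


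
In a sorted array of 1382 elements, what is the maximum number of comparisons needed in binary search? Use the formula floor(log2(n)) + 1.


Binary search halves the search space each step.
Maximum comparisons = floor(log2(1382)) + 1
log2(1382) = 10.4325
floor(log2(1382)) = 10, so 10 + 1 = 11
Final answer: 11


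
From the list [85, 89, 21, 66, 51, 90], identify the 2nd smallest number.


Sort ascending: [21, 51, 66, 85, 89, 90]
The 2nd element (1-indexed) is at index 1.
Value = 51
Final answer: 51


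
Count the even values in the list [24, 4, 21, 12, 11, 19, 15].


Check each element:
  24 is even
  4 is even
  21 is odd
  12 is even
  11 is odd
  19 is odd
  15 is odd
Evens: [24, 4, 12]
Count of evens = 3
Final answer: 3


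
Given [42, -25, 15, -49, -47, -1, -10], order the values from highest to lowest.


Original list: [42, -25, 15, -49, -47, -1, -10]
Repeatedly take the largest remaining element:
  Remaining [42, -25, 15, -49, -47, -1, -10] -> largest is 42
  Remaining [-25, 15, -49, -47, -1, -10] -> largest is 15
  Remaining [-25, -49, -47, -1, -10] -> largest is -1
  Remaining [-25, -49, -47, -10] -> largest is -10
  Remaining [-25, -49, -47] -> largest is -25
  Remaining [-49, -47] -> largest is -47
  Remaining [-49] -> largest is -49
Collecting the picks in order gives the descending list.
Final answer: [42, 15, -1, -10, -25, -47, -49]


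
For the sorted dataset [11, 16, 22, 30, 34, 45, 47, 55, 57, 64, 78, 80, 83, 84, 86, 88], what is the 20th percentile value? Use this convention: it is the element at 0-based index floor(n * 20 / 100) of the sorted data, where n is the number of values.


The dataset has n = 16 elements.
Index = floor(16 * 20 / 100) = floor(320 / 100) = floor(3.2) = 3
Counting from index 0 in the sorted data, the element at index 3 is 30.
Final answer: 30


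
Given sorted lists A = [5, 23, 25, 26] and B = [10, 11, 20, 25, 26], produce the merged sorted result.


List A: [5, 23, 25, 26]
List B: [10, 11, 20, 25, 26]
Repeatedly compare the front elements and take the smaller:
  5 vs 10 -> take 5
  23 vs 10 -> take 10
  23 vs 11 -> take 11
  23 vs 20 -> take 20
  23 vs 25 -> take 23
  25 vs 25 -> take 25
  26 vs 25 -> take 25
  26 vs 26 -> take 26
  A is exhausted; append the rest of B: [26]
Final answer: [5, 10, 11, 20, 23, 25, 25, 26, 26]


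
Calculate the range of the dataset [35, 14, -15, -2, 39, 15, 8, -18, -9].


Maximum value: 39
Minimum value: -18
Range = 39 - (-18) = 57
Final answer: 57


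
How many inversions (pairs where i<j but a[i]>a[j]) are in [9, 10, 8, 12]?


For each element, count the later elements that are smaller than it:
  9 (index 0): smaller elements after it = [8] -> 1
  10 (index 1): smaller elements after it = [8] -> 1
  8 (index 2): smaller elements after it = [] -> 0
Total inversions = 1 + 1 + 0 = 2
Final answer: 2


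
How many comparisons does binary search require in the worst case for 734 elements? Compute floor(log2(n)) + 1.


Binary search halves the search space each step.
Maximum comparisons = floor(log2(734)) + 1
log2(734) = 9.5196
floor(log2(734)) = 9, so 9 + 1 = 10
Final answer: 10


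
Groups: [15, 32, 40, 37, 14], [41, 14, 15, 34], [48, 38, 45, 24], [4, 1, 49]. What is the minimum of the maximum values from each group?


Find max of each group:
  Group 1: [15, 32, 40, 37, 14] -> max = 40
  Group 2: [41, 14, 15, 34] -> max = 41
  Group 3: [48, 38, 45, 24] -> max = 48
  Group 4: [4, 1, 49] -> max = 49
Maxes: [40, 41, 48, 49]
Minimum of maxes = 40
Final answer: 40


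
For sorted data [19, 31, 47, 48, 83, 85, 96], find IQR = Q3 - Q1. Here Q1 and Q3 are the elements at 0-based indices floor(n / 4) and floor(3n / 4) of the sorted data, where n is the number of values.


The data has n = 7 elements.
Q1 index = floor(7 / 4) = floor(1.75) = 1; Q3 index = floor(3 * 7 / 4) = floor(5.25) = 5
Q1 = element at index 1 = 31
Q3 = element at index 5 = 85
IQR = 85 - 31 = 54
Final answer: 54


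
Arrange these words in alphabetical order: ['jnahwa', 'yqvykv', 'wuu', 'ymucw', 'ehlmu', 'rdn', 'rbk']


Compare strings character by character (the first differing letter decides):
  'ehlmu' < 'jnahwa' since 'e' < 'j' at position 1
  'jnahwa' < 'rbk' since 'j' < 'r' at position 1
  'rbk' < 'rdn' since 'b' < 'd' at position 2
  'rdn' < 'wuu' since 'r' < 'w' at position 1
  'wuu' < 'ymucw' since 'w' < 'y' at position 1
  'ymucw' < 'yqvykv' since 'm' < 'q' at position 2
Chaining these comparisons gives the alphabetical order.
Final answer: ['ehlmu', 'jnahwa', 'rbk', 'rdn', 'wuu', 'ymucw', 'yqvykv']


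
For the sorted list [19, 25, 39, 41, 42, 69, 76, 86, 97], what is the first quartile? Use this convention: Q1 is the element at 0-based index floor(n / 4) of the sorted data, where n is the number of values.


The list has n = 9 elements.
Q1 index = floor(9 / 4) = floor(2.25) = 2
Counting from index 0 in the sorted data, the element at index 2 is 39.
Final answer: 39


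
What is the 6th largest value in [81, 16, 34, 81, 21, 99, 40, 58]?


Sort descending: [99, 81, 81, 58, 40, 34, 21, 16]
The 6th element (1-indexed) is at index 5.
Value = 34
Final answer: 34


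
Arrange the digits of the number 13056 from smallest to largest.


The number 13056 has digits: 1, 3, 0, 5, 6
Sorted: 0, 1, 3, 5, 6
Joining the sorted digits gives the result.
Final answer: 01356


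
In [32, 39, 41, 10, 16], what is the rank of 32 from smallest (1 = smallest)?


Sort ascending: [10, 16, 32, 39, 41]
Find 32 in the sorted list.
32 is at position 3 (1-indexed).
Final answer: 3


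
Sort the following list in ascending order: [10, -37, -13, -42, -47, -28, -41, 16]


Original list: [10, -37, -13, -42, -47, -28, -41, 16]
Repeatedly take the smallest remaining element:
  Remaining [10, -37, -13, -42, -47, -28, -41, 16] -> smallest is -47
  Remaining [10, -37, -13, -42, -28, -41, 16] -> smallest is -42
  Remaining [10, -37, -13, -28, -41, 16] -> smallest is -41
  Remaining [10, -37, -13, -28, 16] -> smallest is -37
  Remaining [10, -13, -28, 16] -> smallest is -28
  Remaining [10, -13, 16] -> smallest is -13
  Remaining [10, 16] -> smallest is 10
  Remaining [16] -> smallest is 16
Collecting the picks in order gives the sorted list.
Final answer: [-47, -42, -41, -37, -28, -13, 10, 16]


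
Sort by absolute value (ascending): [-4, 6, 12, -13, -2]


Compute absolute values:
  |-4| = 4
  |6| = 6
  |12| = 12
  |-13| = 13
  |-2| = 2
Absolute values in increasing order: 2 < 4 < 6 < 12 < 13
Listing the original numbers in that order gives the answer.
Final answer: [-2, -4, 6, 12, -13]


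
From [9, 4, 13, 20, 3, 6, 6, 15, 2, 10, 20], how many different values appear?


List all unique values:
Distinct values: [2, 3, 4, 6, 9, 10, 13, 15, 20]
Count = 9
Final answer: 9


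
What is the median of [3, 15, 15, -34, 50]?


First, sort the list: [-34, 3, 15, 15, 50]
The list has 5 elements (odd count).
The middle index is 2 (0-based), and the element there is 15.
Final answer: 15


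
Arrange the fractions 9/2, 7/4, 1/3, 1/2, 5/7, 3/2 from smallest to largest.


Convert to decimal for comparison:
  9/2 = 4.5
  7/4 = 1.75
  1/3 = 0.3333
  1/2 = 0.5
  5/7 = 0.7143
  3/2 = 1.5
Decimals in increasing order: 0.3333 < 0.5 < 0.7143 < 1.5 < 1.75 < 4.5
Writing each back as its fraction gives the sorted order.
Final answer: 1/3, 1/2, 5/7, 3/2, 7/4, 9/2


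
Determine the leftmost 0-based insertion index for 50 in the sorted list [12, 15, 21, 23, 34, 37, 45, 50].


List is sorted: [12, 15, 21, 23, 34, 37, 45, 50]
We need the leftmost position where 50 can be inserted, i.e. the first index whose element is >= 50 (or the end of the list if none is).
Binary search with low=0, high=8 (0-based indices):
  low=0, high=8, mid=4: a[4]=34 < 50, so low = 5
  low=5, high=8, mid=6: a[6]=45 < 50, so low = 7
  low=7, high=8, mid=7: a[7]=50 >= 50, so high = 7
Now low = high = 7, so the insertion index is 7.
Final answer: 7


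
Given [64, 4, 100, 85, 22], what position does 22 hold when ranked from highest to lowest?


Sort descending: [100, 85, 64, 22, 4]
Find 22 in the sorted list.
22 is at position 4.
Final answer: 4


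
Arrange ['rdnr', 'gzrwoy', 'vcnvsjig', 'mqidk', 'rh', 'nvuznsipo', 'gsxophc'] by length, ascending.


Compute lengths:
  'rdnr' has length 4
  'gzrwoy' has length 6
  'vcnvsjig' has length 8
  'mqidk' has length 5
  'rh' has length 2
  'nvuznsipo' has length 9
  'gsxophc' has length 7
Lengths in increasing order: 2 < 4 < 5 < 6 < 7 < 8 < 9
Listing the words in that order gives the answer.
Final answer: ['rh', 'rdnr', 'mqidk', 'gzrwoy', 'gsxophc', 'vcnvsjig', 'nvuznsipo']


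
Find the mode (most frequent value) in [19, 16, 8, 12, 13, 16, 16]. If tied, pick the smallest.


Count the frequency of each value:
  8 appears 1 time(s)
  12 appears 1 time(s)
  13 appears 1 time(s)
  16 appears 3 time(s)
  19 appears 1 time(s)
Maximum frequency is 3.
Only 16 reaches that frequency, so it is the mode.
Final answer: 16


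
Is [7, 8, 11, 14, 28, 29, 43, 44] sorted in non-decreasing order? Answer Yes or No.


Check consecutive pairs:
  7 <= 8? True
  8 <= 11? True
  11 <= 14? True
  14 <= 28? True
  28 <= 29? True
  29 <= 43? True
  43 <= 44? True
Every consecutive pair is in order, so the list is non-decreasing.
Final answer: Yes


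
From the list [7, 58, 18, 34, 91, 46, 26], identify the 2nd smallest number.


Sort ascending: [7, 18, 26, 34, 46, 58, 91]
The 2nd element (1-indexed) is at index 1.
Value = 18
Final answer: 18


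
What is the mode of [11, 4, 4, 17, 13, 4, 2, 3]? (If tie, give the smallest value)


Count the frequency of each value:
  2 appears 1 time(s)
  3 appears 1 time(s)
  4 appears 3 time(s)
  11 appears 1 time(s)
  13 appears 1 time(s)
  17 appears 1 time(s)
Maximum frequency is 3.
Only 4 reaches that frequency, so it is the mode.
Final answer: 4


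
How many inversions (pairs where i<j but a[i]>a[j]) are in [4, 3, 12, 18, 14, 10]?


For each element, count the later elements that are smaller than it:
  4 (index 0): smaller elements after it = [3] -> 1
  3 (index 1): smaller elements after it = [] -> 0
  12 (index 2): smaller elements after it = [10] -> 1
  18 (index 3): smaller elements after it = [14, 10] -> 2
  14 (index 4): smaller elements after it = [10] -> 1
Total inversions = 1 + 0 + 1 + 2 + 1 = 5
Final answer: 5


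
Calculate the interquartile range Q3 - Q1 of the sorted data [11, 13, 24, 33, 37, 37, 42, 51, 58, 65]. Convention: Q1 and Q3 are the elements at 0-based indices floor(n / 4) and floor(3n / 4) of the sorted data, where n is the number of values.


The data has n = 10 elements.
Q1 index = floor(10 / 4) = floor(2.5) = 2; Q3 index = floor(3 * 10 / 4) = floor(7.5) = 7
Q1 = element at index 2 = 24
Q3 = element at index 7 = 51
IQR = 51 - 24 = 27
Final answer: 27


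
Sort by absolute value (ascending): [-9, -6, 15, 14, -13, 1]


Compute absolute values:
  |-9| = 9
  |-6| = 6
  |15| = 15
  |14| = 14
  |-13| = 13
  |1| = 1
Absolute values in increasing order: 1 < 6 < 9 < 13 < 14 < 15
Listing the original numbers in that order gives the answer.
Final answer: [1, -6, -9, -13, 14, 15]


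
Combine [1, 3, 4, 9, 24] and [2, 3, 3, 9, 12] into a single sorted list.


List A: [1, 3, 4, 9, 24]
List B: [2, 3, 3, 9, 12]
Repeatedly compare the front elements and take the smaller:
  1 vs 2 -> take 1
  3 vs 2 -> take 2
  3 vs 3 -> take 3
  4 vs 3 -> take 3
  4 vs 3 -> take 3
  4 vs 9 -> take 4
  9 vs 9 -> take 9
  24 vs 9 -> take 9
  24 vs 12 -> take 12
  B is exhausted; append the rest of A: [24]
Final answer: [1, 2, 3, 3, 3, 4, 9, 9, 12, 24]


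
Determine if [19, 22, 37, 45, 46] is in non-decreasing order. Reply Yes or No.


Check consecutive pairs:
  19 <= 22? True
  22 <= 37? True
  37 <= 45? True
  45 <= 46? True
Every consecutive pair is in order, so the list is non-decreasing.
Final answer: Yes


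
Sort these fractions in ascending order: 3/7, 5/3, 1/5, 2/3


Convert to decimal for comparison:
  3/7 = 0.4286
  5/3 = 1.6667
  1/5 = 0.2
  2/3 = 0.6667
Decimals in increasing order: 0.2 < 0.4286 < 0.6667 < 1.6667
Writing each back as its fraction gives the sorted order.
Final answer: 1/5, 3/7, 2/3, 5/3


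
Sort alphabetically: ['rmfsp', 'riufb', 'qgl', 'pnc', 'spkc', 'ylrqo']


Compare strings character by character (the first differing letter decides):
  'pnc' < 'qgl' since 'p' < 'q' at position 1
  'qgl' < 'riufb' since 'q' < 'r' at position 1
  'riufb' < 'rmfsp' since 'i' < 'm' at position 2
  'rmfsp' < 'spkc' since 'r' < 's' at position 1
  'spkc' < 'ylrqo' since 's' < 'y' at position 1
Chaining these comparisons gives the alphabetical order.
Final answer: ['pnc', 'qgl', 'riufb', 'rmfsp', 'spkc', 'ylrqo']


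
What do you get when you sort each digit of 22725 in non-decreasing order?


The number 22725 has digits: 2, 2, 7, 2, 5
Sorted: 2, 2, 2, 5, 7
Joining the sorted digits gives the result.
Final answer: 22257


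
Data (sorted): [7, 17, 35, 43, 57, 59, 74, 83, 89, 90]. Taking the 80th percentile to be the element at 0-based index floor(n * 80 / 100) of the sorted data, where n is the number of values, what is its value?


The dataset has n = 10 elements.
Index = floor(10 * 80 / 100) = floor(800 / 100) = floor(8) = 8
Counting from index 0 in the sorted data, the element at index 8 is 89.
Final answer: 89


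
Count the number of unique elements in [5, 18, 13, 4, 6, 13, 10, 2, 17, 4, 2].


List all unique values:
Distinct values: [2, 4, 5, 6, 10, 13, 17, 18]
Count = 8
Final answer: 8


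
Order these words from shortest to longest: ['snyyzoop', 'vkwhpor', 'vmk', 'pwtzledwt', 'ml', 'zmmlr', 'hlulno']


Compute lengths:
  'snyyzoop' has length 8
  'vkwhpor' has length 7
  'vmk' has length 3
  'pwtzledwt' has length 9
  'ml' has length 2
  'zmmlr' has length 5
  'hlulno' has length 6
Lengths in increasing order: 2 < 3 < 5 < 6 < 7 < 8 < 9
Listing the words in that order gives the answer.
Final answer: ['ml', 'vmk', 'zmmlr', 'hlulno', 'vkwhpor', 'snyyzoop', 'pwtzledwt']


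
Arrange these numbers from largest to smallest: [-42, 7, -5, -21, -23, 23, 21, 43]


Original list: [-42, 7, -5, -21, -23, 23, 21, 43]
Repeatedly take the largest remaining element:
  Remaining [-42, 7, -5, -21, -23, 23, 21, 43] -> largest is 43
  Remaining [-42, 7, -5, -21, -23, 23, 21] -> largest is 23
  Remaining [-42, 7, -5, -21, -23, 21] -> largest is 21
  Remaining [-42, 7, -5, -21, -23] -> largest is 7
  Remaining [-42, -5, -21, -23] -> largest is -5
  Remaining [-42, -21, -23] -> largest is -21
  Remaining [-42, -23] -> largest is -23
  Remaining [-42] -> largest is -42
Collecting the picks in order gives the descending list.
Final answer: [43, 23, 21, 7, -5, -21, -23, -42]


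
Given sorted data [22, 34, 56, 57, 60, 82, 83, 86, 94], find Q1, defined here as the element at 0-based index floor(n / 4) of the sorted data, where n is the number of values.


The list has n = 9 elements.
Q1 index = floor(9 / 4) = floor(2.25) = 2
Counting from index 0 in the sorted data, the element at index 2 is 56.
Final answer: 56


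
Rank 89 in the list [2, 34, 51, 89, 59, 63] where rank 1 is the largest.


Sort descending: [89, 63, 59, 51, 34, 2]
Find 89 in the sorted list.
89 is at position 1.
Final answer: 1


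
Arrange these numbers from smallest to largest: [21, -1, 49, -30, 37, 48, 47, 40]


Original list: [21, -1, 49, -30, 37, 48, 47, 40]
Repeatedly take the smallest remaining element:
  Remaining [21, -1, 49, -30, 37, 48, 47, 40] -> smallest is -30
  Remaining [21, -1, 49, 37, 48, 47, 40] -> smallest is -1
  Remaining [21, 49, 37, 48, 47, 40] -> smallest is 21
  Remaining [49, 37, 48, 47, 40] -> smallest is 37
  Remaining [49, 48, 47, 40] -> smallest is 40
  Remaining [49, 48, 47] -> smallest is 47
  Remaining [49, 48] -> smallest is 48
  Remaining [49] -> smallest is 49
Collecting the picks in order gives the sorted list.
Final answer: [-30, -1, 21, 37, 40, 47, 48, 49]


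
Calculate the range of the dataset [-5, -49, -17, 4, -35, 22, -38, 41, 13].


Maximum value: 41
Minimum value: -49
Range = 41 - (-49) = 90
Final answer: 90


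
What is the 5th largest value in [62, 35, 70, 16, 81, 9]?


Sort descending: [81, 70, 62, 35, 16, 9]
The 5th element (1-indexed) is at index 4.
Value = 16
Final answer: 16


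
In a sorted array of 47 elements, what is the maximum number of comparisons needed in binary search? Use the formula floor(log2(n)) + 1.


Binary search halves the search space each step.
Maximum comparisons = floor(log2(47)) + 1
log2(47) = 5.5546
floor(log2(47)) = 5, so 5 + 1 = 6
Final answer: 6


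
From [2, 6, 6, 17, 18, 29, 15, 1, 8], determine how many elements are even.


Check each element:
  2 is even
  6 is even
  6 is even
  17 is odd
  18 is even
  29 is odd
  15 is odd
  1 is odd
  8 is even
Evens: [2, 6, 6, 18, 8]
Count of evens = 5
Final answer: 5


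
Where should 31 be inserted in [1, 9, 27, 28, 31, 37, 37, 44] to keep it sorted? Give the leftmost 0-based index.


List is sorted: [1, 9, 27, 28, 31, 37, 37, 44]
We need the leftmost position where 31 can be inserted, i.e. the first index whose element is >= 31 (or the end of the list if none is).
Binary search with low=0, high=8 (0-based indices):
  low=0, high=8, mid=4: a[4]=31 >= 31, so high = 4
  low=0, high=4, mid=2: a[2]=27 < 31, so low = 3
  low=3, high=4, mid=3: a[3]=28 < 31, so low = 4
Now low = high = 4, so the insertion index is 4.
Final answer: 4
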